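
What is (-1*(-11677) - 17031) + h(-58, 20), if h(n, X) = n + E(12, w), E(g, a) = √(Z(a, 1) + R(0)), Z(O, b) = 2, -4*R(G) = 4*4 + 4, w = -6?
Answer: -5412 + I*√3 ≈ -5412.0 + 1.732*I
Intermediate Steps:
R(G) = -5 (R(G) = -(4*4 + 4)/4 = -(16 + 4)/4 = -¼*20 = -5)
E(g, a) = I*√3 (E(g, a) = √(2 - 5) = √(-3) = I*√3)
h(n, X) = n + I*√3
(-1*(-11677) - 17031) + h(-58, 20) = (-1*(-11677) - 17031) + (-58 + I*√3) = (11677 - 17031) + (-58 + I*√3) = -5354 + (-58 + I*√3) = -5412 + I*√3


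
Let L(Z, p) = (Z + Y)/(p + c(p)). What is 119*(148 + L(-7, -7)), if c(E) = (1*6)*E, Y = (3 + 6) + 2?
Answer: 123216/7 ≈ 17602.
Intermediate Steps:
Y = 11 (Y = 9 + 2 = 11)
c(E) = 6*E
L(Z, p) = (11 + Z)/(7*p) (L(Z, p) = (Z + 11)/(p + 6*p) = (11 + Z)/((7*p)) = (11 + Z)*(1/(7*p)) = (11 + Z)/(7*p))
119*(148 + L(-7, -7)) = 119*(148 + (⅐)*(11 - 7)/(-7)) = 119*(148 + (⅐)*(-⅐)*4) = 119*(148 - 4/49) = 119*(7248/49) = 123216/7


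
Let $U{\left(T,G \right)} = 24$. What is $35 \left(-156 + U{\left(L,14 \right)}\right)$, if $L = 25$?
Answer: $-4620$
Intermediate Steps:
$35 \left(-156 + U{\left(L,14 \right)}\right) = 35 \left(-156 + 24\right) = 35 \left(-132\right) = -4620$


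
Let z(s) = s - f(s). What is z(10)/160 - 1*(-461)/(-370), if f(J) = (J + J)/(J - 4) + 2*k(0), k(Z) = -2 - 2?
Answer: -1025/888 ≈ -1.1543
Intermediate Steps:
k(Z) = -4
f(J) = -8 + 2*J/(-4 + J) (f(J) = (J + J)/(J - 4) + 2*(-4) = (2*J)/(-4 + J) - 8 = 2*J/(-4 + J) - 8 = -8 + 2*J/(-4 + J))
z(s) = s - 2*(16 - 3*s)/(-4 + s)
z(10)/160 - 1*(-461)/(-370) = ((-32 + 10**2 + 2*10)/(-4 + 10))/160 - 1*(-461)/(-370) = ((-32 + 100 + 20)/6)*(1/160) + 461*(-1/370) = ((1/6)*88)*(1/160) - 461/370 = (44/3)*(1/160) - 461/370 = 11/120 - 461/370 = -1025/888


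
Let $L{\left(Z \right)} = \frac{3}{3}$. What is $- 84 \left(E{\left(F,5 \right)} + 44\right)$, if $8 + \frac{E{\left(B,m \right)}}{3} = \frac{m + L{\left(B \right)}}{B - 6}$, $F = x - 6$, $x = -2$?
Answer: $-1572$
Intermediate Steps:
$L{\left(Z \right)} = 1$ ($L{\left(Z \right)} = 3 \cdot \frac{1}{3} = 1$)
$F = -8$ ($F = -2 - 6 = -8$)
$E{\left(B,m \right)} = -24 + \frac{3 \left(1 + m\right)}{-6 + B}$ ($E{\left(B,m \right)} = -24 + 3 \frac{m + 1}{B - 6} = -24 + 3 \frac{1 + m}{-6 + B} = -24 + \frac{3 \left(1 + m\right)}{-6 + B}$)
$- 84 \left(E{\left(F,5 \right)} + 44\right) = - 84 \left(\frac{3 \left(49 + 5 - -64\right)}{-6 - 8} + 44\right) = - 84 \left(\frac{3 \left(49 + 5 + 64\right)}{-14} + 44\right) = - 84 \left(3 \left(- \frac{1}{14}\right) 118 + 44\right) = - 84 \left(- \frac{177}{7} + 44\right) = \left(-84\right) \frac{131}{7} = -1572$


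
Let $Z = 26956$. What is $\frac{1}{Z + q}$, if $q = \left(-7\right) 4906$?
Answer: $- \frac{1}{7386} \approx -0.00013539$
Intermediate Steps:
$q = -34342$
$\frac{1}{Z + q} = \frac{1}{26956 - 34342} = \frac{1}{-7386} = - \frac{1}{7386}$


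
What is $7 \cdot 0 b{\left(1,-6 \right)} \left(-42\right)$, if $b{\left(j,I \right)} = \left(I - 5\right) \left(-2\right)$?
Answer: $0$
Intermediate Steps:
$b{\left(j,I \right)} = 10 - 2 I$ ($b{\left(j,I \right)} = \left(-5 + I\right) \left(-2\right) = 10 - 2 I$)
$7 \cdot 0 b{\left(1,-6 \right)} \left(-42\right) = 7 \cdot 0 \left(10 - -12\right) \left(-42\right) = 0 \left(10 + 12\right) \left(-42\right) = 0 \cdot 22 \left(-42\right) = 0 \left(-42\right) = 0$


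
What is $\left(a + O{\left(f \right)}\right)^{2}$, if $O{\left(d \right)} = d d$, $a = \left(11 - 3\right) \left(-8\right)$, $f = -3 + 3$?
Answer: $4096$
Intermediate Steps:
$f = 0$
$a = -64$ ($a = 8 \left(-8\right) = -64$)
$O{\left(d \right)} = d^{2}$
$\left(a + O{\left(f \right)}\right)^{2} = \left(-64 + 0^{2}\right)^{2} = \left(-64 + 0\right)^{2} = \left(-64\right)^{2} = 4096$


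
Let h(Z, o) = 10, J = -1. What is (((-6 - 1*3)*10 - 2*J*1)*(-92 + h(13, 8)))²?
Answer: 52070656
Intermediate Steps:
(((-6 - 1*3)*10 - 2*J*1)*(-92 + h(13, 8)))² = (((-6 - 1*3)*10 - 2*(-1)*1)*(-92 + 10))² = (((-6 - 3)*10 + 2*1)*(-82))² = ((-9*10 + 2)*(-82))² = ((-90 + 2)*(-82))² = (-88*(-82))² = 7216² = 52070656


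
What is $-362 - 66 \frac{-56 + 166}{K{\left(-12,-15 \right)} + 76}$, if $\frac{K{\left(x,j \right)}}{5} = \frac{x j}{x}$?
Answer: $-7622$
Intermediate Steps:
$K{\left(x,j \right)} = 5 j$ ($K{\left(x,j \right)} = 5 \frac{x j}{x} = 5 \frac{j x}{x} = 5 j$)
$-362 - 66 \frac{-56 + 166}{K{\left(-12,-15 \right)} + 76} = -362 - 66 \frac{-56 + 166}{5 \left(-15\right) + 76} = -362 - 66 \frac{110}{-75 + 76} = -362 - 66 \cdot \frac{110}{1} = -362 - 66 \cdot 110 \cdot 1 = -362 - 7260 = -7622$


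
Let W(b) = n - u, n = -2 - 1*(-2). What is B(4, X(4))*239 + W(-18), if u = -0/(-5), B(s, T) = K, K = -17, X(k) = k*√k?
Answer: -4063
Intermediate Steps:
X(k) = k^(3/2)
n = 0 (n = -2 + 2 = 0)
B(s, T) = -17
u = 0 (u = -0*(-1)/5 = -1*0 = 0)
W(b) = 0 (W(b) = 0 - 1*0 = 0 + 0 = 0)
B(4, X(4))*239 + W(-18) = -17*239 + 0 = -4063 + 0 = -4063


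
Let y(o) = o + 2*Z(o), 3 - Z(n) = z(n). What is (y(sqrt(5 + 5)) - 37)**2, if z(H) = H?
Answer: 971 + 62*sqrt(10) ≈ 1167.1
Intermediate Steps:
Z(n) = 3 - n
y(o) = 6 - o (y(o) = o + 2*(3 - o) = o + (6 - 2*o) = 6 - o)
(y(sqrt(5 + 5)) - 37)**2 = ((6 - sqrt(5 + 5)) - 37)**2 = ((6 - sqrt(10)) - 37)**2 = (-31 - sqrt(10))**2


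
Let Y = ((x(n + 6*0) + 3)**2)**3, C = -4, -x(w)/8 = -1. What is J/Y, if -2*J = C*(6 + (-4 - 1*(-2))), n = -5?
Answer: 8/1771561 ≈ 4.5158e-6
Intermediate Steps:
x(w) = 8 (x(w) = -8*(-1) = 8)
Y = 1771561 (Y = ((8 + 3)**2)**3 = (11**2)**3 = 121**3 = 1771561)
J = 8 (J = -(-2)*(6 + (-4 - 1*(-2))) = -(-2)*(6 + (-4 + 2)) = -(-2)*(6 - 2) = -(-2)*4 = -1/2*(-16) = 8)
J/Y = 8/1771561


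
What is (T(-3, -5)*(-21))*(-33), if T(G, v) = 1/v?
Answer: -693/5 ≈ -138.60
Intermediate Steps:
(T(-3, -5)*(-21))*(-33) = (-21/(-5))*(-33) = -⅕*(-21)*(-33) = (21/5)*(-33) = -693/5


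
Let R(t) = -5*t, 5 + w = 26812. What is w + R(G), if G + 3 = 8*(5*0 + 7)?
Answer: 26542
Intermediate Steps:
w = 26807 (w = -5 + 26812 = 26807)
G = 53 (G = -3 + 8*(5*0 + 7) = -3 + 8*(0 + 7) = -3 + 8*7 = -3 + 56 = 53)
w + R(G) = 26807 - 5*53 = 26807 - 265 = 26542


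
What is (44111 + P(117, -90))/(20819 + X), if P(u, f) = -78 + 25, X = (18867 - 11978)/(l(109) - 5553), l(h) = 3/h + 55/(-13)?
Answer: 173468616153/81965320235 ≈ 2.1164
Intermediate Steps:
l(h) = -55/13 + 3/h (l(h) = 3/h + 55*(-1/13) = 3/h - 55/13 = -55/13 + 3/h)
X = -9761713/7874557 (X = (18867 - 11978)/((-55/13 + 3/109) - 5553) = 6889/((-55/13 + 3*(1/109)) - 5553) = 6889/((-55/13 + 3/109) - 5553) = 6889/(-5956/1417 - 5553) = 6889/(-7874557/1417) = 6889*(-1417/7874557) = -9761713/7874557 ≈ -1.2397)
P(u, f) = -53
(44111 + P(117, -90))/(20819 + X) = (44111 - 53)/(20819 - 9761713/7874557) = 44058/(163930640470/7874557) = 44058*(7874557/163930640470) = 173468616153/81965320235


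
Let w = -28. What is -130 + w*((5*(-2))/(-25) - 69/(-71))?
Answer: -59786/355 ≈ -168.41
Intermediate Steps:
-130 + w*((5*(-2))/(-25) - 69/(-71)) = -130 - 28*((5*(-2))/(-25) - 69/(-71)) = -130 - 28*(-10*(-1/25) - 69*(-1/71)) = -130 - 28*(2/5 + 69/71) = -130 - 28*487/355 = -130 - 13636/355 = -59786/355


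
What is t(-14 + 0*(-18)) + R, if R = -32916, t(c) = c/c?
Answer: -32915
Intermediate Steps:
t(c) = 1
t(-14 + 0*(-18)) + R = 1 - 32916 = -32915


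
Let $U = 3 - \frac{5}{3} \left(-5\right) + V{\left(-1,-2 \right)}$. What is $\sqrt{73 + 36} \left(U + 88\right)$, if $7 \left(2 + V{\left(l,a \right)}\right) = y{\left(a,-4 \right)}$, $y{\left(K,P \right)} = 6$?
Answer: $\frac{783 \sqrt{109}}{7} \approx 1167.8$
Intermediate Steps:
$V{\left(l,a \right)} = - \frac{8}{7}$ ($V{\left(l,a \right)} = -2 + \frac{1}{7} \cdot 6 = -2 + \frac{6}{7} = - \frac{8}{7}$)
$U = \frac{167}{7}$ ($U = 3 - \frac{5}{3} \left(-5\right) - \frac{8}{7} = 3 \left(-5\right) \frac{1}{3} \left(-5\right) - \frac{8}{7} = 3 \left(\left(- \frac{5}{3}\right) \left(-5\right)\right) - \frac{8}{7} = 3 \cdot \frac{25}{3} - \frac{8}{7} = 25 - \frac{8}{7} = \frac{167}{7} \approx 23.857$)
$\sqrt{73 + 36} \left(U + 88\right) = \sqrt{73 + 36} \left(\frac{167}{7} + 88\right) = \sqrt{109} \cdot \frac{783}{7} = \frac{783 \sqrt{109}}{7}$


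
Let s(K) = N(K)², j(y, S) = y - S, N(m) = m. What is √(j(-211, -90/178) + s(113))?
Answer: √99475923/89 ≈ 112.06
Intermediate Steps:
s(K) = K²
√(j(-211, -90/178) + s(113)) = √((-211 - (-90)/178) + 113²) = √((-211 - (-90)/178) + 12769) = √((-211 - 1*(-45/89)) + 12769) = √((-211 + 45/89) + 12769) = √(-18734/89 + 12769) = √(1117707/89) = √99475923/89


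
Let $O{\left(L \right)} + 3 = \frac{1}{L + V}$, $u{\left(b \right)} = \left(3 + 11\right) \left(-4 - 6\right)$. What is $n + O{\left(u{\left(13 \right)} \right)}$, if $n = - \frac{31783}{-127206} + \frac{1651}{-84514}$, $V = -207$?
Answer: $- \frac{69885223477}{25206004701} \approx -2.7726$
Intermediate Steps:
$n = \frac{16730347}{72639783}$ ($n = \left(-31783\right) \left(- \frac{1}{127206}\right) + 1651 \left(- \frac{1}{84514}\right) = \frac{859}{3438} - \frac{1651}{84514} = \frac{16730347}{72639783} \approx 0.23032$)
$u{\left(b \right)} = -140$ ($u{\left(b \right)} = 14 \left(-10\right) = -140$)
$O{\left(L \right)} = -3 + \frac{1}{-207 + L}$ ($O{\left(L \right)} = -3 + \frac{1}{L - 207} = -3 + \frac{1}{-207 + L}$)
$n + O{\left(u{\left(13 \right)} \right)} = \frac{16730347}{72639783} + \frac{622 - -420}{-207 - 140} = \frac{16730347}{72639783} + \frac{622 + 420}{-347} = \frac{16730347}{72639783} - \frac{1042}{347} = - \frac{69885223477}{25206004701}$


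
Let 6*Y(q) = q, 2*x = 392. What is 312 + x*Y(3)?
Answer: 410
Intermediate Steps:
x = 196 (x = (½)*392 = 196)
Y(q) = q/6
312 + x*Y(3) = 312 + 196*((⅙)*3) = 312 + 196*(½) = 312 + 98 = 410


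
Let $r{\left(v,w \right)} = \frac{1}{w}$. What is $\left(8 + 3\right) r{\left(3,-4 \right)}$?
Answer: $- \frac{11}{4} \approx -2.75$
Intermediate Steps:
$\left(8 + 3\right) r{\left(3,-4 \right)} = \frac{8 + 3}{-4} = 11 \left(- \frac{1}{4}\right) = - \frac{11}{4}$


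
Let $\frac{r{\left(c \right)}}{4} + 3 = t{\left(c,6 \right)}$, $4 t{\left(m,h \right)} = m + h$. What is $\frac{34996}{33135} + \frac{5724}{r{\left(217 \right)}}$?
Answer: $\frac{197048896}{6991485} \approx 28.184$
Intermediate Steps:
$t{\left(m,h \right)} = \frac{h}{4} + \frac{m}{4}$ ($t{\left(m,h \right)} = \frac{m + h}{4} = \frac{h + m}{4} = \frac{h}{4} + \frac{m}{4}$)
$r{\left(c \right)} = -6 + c$ ($r{\left(c \right)} = -12 + 4 \left(\frac{1}{4} \cdot 6 + \frac{c}{4}\right) = -12 + 4 \left(\frac{3}{2} + \frac{c}{4}\right) = -12 + \left(6 + c\right) = -6 + c$)
$\frac{34996}{33135} + \frac{5724}{r{\left(217 \right)}} = \frac{34996}{33135} + \frac{5724}{-6 + 217} = 34996 \cdot \frac{1}{33135} + \frac{5724}{211} = \frac{34996}{33135} + 5724 \cdot \frac{1}{211} = \frac{34996}{33135} + \frac{5724}{211} = \frac{197048896}{6991485}$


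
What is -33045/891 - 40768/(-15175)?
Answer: -155044529/4506975 ≈ -34.401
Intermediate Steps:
-33045/891 - 40768/(-15175) = -33045*1/891 - 40768*(-1/15175) = -11015/297 + 40768/15175 = -155044529/4506975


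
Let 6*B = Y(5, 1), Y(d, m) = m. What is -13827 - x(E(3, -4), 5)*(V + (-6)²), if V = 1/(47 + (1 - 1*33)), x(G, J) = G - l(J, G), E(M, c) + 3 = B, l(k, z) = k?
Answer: -1219003/90 ≈ -13544.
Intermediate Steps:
B = ⅙ (B = (⅙)*1 = ⅙ ≈ 0.16667)
E(M, c) = -17/6 (E(M, c) = -3 + ⅙ = -17/6)
x(G, J) = G - J
V = 1/15 (V = 1/(47 + (1 - 33)) = 1/(47 - 32) = 1/15 ≈ 0.066667)
-13827 - x(E(3, -4), 5)*(V + (-6)²) = -13827 - (-17/6 - 1*5)*(1/15 + (-6)²) = -13827 - (-17/6 - 5)*(1/15 + 36) = -13827 - (-47)*541/(6*15) = -13827 - 1*(-25427/90) = -13827 + 25427/90 = -1219003/90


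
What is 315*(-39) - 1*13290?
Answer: -25575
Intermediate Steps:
315*(-39) - 1*13290 = -12285 - 13290 = -25575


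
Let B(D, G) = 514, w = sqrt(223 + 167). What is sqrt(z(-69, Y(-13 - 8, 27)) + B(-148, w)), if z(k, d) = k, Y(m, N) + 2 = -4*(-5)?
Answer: sqrt(445) ≈ 21.095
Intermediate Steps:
w = sqrt(390) ≈ 19.748
Y(m, N) = 18 (Y(m, N) = -2 - 4*(-5) = -2 + 20 = 18)
sqrt(z(-69, Y(-13 - 8, 27)) + B(-148, w)) = sqrt(-69 + 514) = sqrt(445)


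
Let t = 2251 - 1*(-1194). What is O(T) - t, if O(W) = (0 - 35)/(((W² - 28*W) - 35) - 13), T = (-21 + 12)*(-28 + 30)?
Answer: -537427/156 ≈ -3445.0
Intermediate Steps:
T = -18 (T = -9*2 = -18)
t = 3445 (t = 2251 + 1194 = 3445)
O(W) = -35/(-48 + W² - 28*W) (O(W) = -35/((-35 + W² - 28*W) - 13) = -35/(-48 + W² - 28*W))
O(T) - t = 35/(48 - 1*(-18)² + 28*(-18)) - 1*3445 = 35/(48 - 1*324 - 504) - 3445 = 35/(48 - 324 - 504) - 3445 = 35/(-780) - 3445 = 35*(-1/780) - 3445 = -7/156 - 3445 = -537427/156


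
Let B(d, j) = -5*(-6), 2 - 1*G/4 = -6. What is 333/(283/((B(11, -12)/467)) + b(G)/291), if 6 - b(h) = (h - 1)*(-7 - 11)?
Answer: 969030/12825257 ≈ 0.075556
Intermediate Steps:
G = 32 (G = 8 - 4*(-6) = 8 + 24 = 32)
B(d, j) = 30
b(h) = -12 + 18*h (b(h) = 6 - (h - 1)*(-7 - 11) = 6 - (-1 + h)*(-18) = 6 - (18 - 18*h) = 6 + (-18 + 18*h) = -12 + 18*h)
333/(283/((B(11, -12)/467)) + b(G)/291) = 333/(283/((30/467)) + (-12 + 18*32)/291) = 333/(283/((30*(1/467))) + (-12 + 576)*(1/291)) = 333/(283/(30/467) + 564*(1/291)) = 333/(283*(467/30) + 188/97) = 333/(132161/30 + 188/97) = 333/(12825257/2910) = 333*(2910/12825257) = 969030/12825257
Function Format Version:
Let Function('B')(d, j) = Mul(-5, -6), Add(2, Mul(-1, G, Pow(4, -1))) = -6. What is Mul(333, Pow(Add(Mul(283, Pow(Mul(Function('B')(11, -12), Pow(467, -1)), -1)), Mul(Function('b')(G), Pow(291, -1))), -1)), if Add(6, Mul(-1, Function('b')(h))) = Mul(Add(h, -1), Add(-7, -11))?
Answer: Rational(969030, 12825257) ≈ 0.075556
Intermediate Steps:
G = 32 (G = Add(8, Mul(-4, -6)) = Add(8, 24) = 32)
Function('B')(d, j) = 30
Function('b')(h) = Add(-12, Mul(18, h)) (Function('b')(h) = Add(6, Mul(-1, Mul(Add(h, -1), Add(-7, -11)))) = Add(6, Mul(-1, Mul(Add(-1, h), -18))) = Add(6, Mul(-1, Add(18, Mul(-18, h)))) = Add(6, Add(-18, Mul(18, h))) = Add(-12, Mul(18, h)))
Mul(333, Pow(Add(Mul(283, Pow(Mul(Function('B')(11, -12), Pow(467, -1)), -1)), Mul(Function('b')(G), Pow(291, -1))), -1)) = Mul(333, Pow(Add(Mul(283, Pow(Mul(30, Pow(467, -1)), -1)), Mul(Add(-12, Mul(18, 32)), Pow(291, -1))), -1)) = Mul(333, Pow(Add(Mul(283, Pow(Mul(30, Rational(1, 467)), -1)), Mul(Add(-12, 576), Rational(1, 291))), -1)) = Mul(333, Pow(Add(Mul(283, Pow(Rational(30, 467), -1)), Mul(564, Rational(1, 291))), -1)) = Mul(333, Pow(Add(Mul(283, Rational(467, 30)), Rational(188, 97)), -1)) = Mul(333, Pow(Add(Rational(132161, 30), Rational(188, 97)), -1)) = Mul(333, Pow(Rational(12825257, 2910), -1)) = Mul(333, Rational(2910, 12825257)) = Rational(969030, 12825257)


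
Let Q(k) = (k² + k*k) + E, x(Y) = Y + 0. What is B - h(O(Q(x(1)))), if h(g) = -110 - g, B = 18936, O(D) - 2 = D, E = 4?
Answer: 19054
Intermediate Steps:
x(Y) = Y
Q(k) = 4 + 2*k² (Q(k) = (k² + k*k) + 4 = (k² + k²) + 4 = 2*k² + 4 = 4 + 2*k²)
O(D) = 2 + D
B - h(O(Q(x(1)))) = 18936 - (-110 - (2 + (4 + 2*1²))) = 18936 - (-110 - (2 + (4 + 2*1))) = 18936 - (-110 - (2 + (4 + 2))) = 18936 - (-110 - (2 + 6)) = 18936 - (-110 - 1*8) = 18936 - (-110 - 8) = 18936 - 1*(-118) = 18936 + 118 = 19054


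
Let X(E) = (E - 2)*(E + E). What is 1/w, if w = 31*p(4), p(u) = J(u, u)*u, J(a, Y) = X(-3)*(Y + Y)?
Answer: 1/29760 ≈ 3.3602e-5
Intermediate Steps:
X(E) = 2*E*(-2 + E) (X(E) = (-2 + E)*(2*E) = 2*E*(-2 + E))
J(a, Y) = 60*Y (J(a, Y) = (2*(-3)*(-2 - 3))*(Y + Y) = (2*(-3)*(-5))*(2*Y) = 30*(2*Y) = 60*Y)
p(u) = 60*u**2 (p(u) = (60*u)*u = 60*u**2)
w = 29760 (w = 31*(60*4**2) = 31*(60*16) = 31*960 = 29760)
1/w = 1/29760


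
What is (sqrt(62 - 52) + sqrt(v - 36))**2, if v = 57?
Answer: 31 + 2*sqrt(210) ≈ 59.983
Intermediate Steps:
(sqrt(62 - 52) + sqrt(v - 36))**2 = (sqrt(62 - 52) + sqrt(57 - 36))**2 = (sqrt(10) + sqrt(21))**2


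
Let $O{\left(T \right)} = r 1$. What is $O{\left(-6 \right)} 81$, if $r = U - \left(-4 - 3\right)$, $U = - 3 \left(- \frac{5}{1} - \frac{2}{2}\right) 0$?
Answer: $567$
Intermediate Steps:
$U = 0$ ($U = - 3 \left(\left(-5\right) 1 - 1\right) 0 = - 3 \left(-5 - 1\right) 0 = \left(-3\right) \left(-6\right) 0 = 18 \cdot 0 = 0$)
$r = 7$ ($r = 0 - \left(-4 - 3\right) = 0 - -7 = 0 + 7 = 7$)
$O{\left(T \right)} = 7$ ($O{\left(T \right)} = 7 \cdot 1 = 7$)
$O{\left(-6 \right)} 81 = 7 \cdot 81 = 567$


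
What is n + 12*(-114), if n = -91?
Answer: -1459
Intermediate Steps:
n + 12*(-114) = -91 + 12*(-114) = -91 - 1368 = -1459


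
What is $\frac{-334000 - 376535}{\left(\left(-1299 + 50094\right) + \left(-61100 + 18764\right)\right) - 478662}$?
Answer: $\frac{236845}{157401} \approx 1.5047$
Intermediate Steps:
$\frac{-334000 - 376535}{\left(\left(-1299 + 50094\right) + \left(-61100 + 18764\right)\right) - 478662} = - \frac{710535}{\left(48795 - 42336\right) - 478662} = - \frac{710535}{6459 - 478662} = - \frac{710535}{-472203} = \left(-710535\right) \left(- \frac{1}{472203}\right) = \frac{236845}{157401}$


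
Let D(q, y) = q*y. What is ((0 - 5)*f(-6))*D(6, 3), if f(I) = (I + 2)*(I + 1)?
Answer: -1800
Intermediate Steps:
f(I) = (1 + I)*(2 + I) (f(I) = (2 + I)*(1 + I) = (1 + I)*(2 + I))
((0 - 5)*f(-6))*D(6, 3) = ((0 - 5)*(2 + (-6)² + 3*(-6)))*(6*3) = -5*(2 + 36 - 18)*18 = -5*20*18 = -100*18 = -1800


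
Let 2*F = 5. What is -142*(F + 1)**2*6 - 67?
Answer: -10504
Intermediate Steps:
F = 5/2 (F = (1/2)*5 = 5/2 ≈ 2.5000)
-142*(F + 1)**2*6 - 67 = -142*(5/2 + 1)**2*6 - 67 = -142*(7/2)**2*6 - 67 = -3479*6/2 - 67 = -142*147/2 - 67 = -10437 - 67 = -10504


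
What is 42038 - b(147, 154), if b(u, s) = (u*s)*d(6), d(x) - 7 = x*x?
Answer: -931396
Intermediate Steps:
d(x) = 7 + x² (d(x) = 7 + x*x = 7 + x²)
b(u, s) = 43*s*u (b(u, s) = (u*s)*(7 + 6²) = (s*u)*(7 + 36) = (s*u)*43 = 43*s*u)
42038 - b(147, 154) = 42038 - 43*154*147 = 42038 - 1*973434 = 42038 - 973434 = -931396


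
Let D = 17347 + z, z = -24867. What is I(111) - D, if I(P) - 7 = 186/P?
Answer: 278561/37 ≈ 7528.7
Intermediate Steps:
I(P) = 7 + 186/P
D = -7520 (D = 17347 - 24867 = -7520)
I(111) - D = (7 + 186/111) - 1*(-7520) = (7 + 186*(1/111)) + 7520 = (7 + 62/37) + 7520 = 321/37 + 7520 = 278561/37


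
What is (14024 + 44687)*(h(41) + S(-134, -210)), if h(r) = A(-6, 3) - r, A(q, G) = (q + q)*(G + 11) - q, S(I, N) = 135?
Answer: -3992348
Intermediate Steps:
A(q, G) = -q + 2*q*(11 + G) (A(q, G) = (2*q)*(11 + G) - q = 2*q*(11 + G) - q = -q + 2*q*(11 + G))
h(r) = -162 - r (h(r) = -6*(21 + 2*3) - r = -6*(21 + 6) - r = -6*27 - r = -162 - r)
(14024 + 44687)*(h(41) + S(-134, -210)) = (14024 + 44687)*((-162 - 1*41) + 135) = 58711*((-162 - 41) + 135) = 58711*(-203 + 135) = 58711*(-68) = -3992348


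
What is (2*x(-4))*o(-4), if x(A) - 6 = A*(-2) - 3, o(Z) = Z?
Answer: -88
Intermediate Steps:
x(A) = 3 - 2*A (x(A) = 6 + (A*(-2) - 3) = 6 + (-2*A - 3) = 6 + (-3 - 2*A) = 3 - 2*A)
(2*x(-4))*o(-4) = (2*(3 - 2*(-4)))*(-4) = (2*(3 + 8))*(-4) = (2*11)*(-4) = 22*(-4) = -88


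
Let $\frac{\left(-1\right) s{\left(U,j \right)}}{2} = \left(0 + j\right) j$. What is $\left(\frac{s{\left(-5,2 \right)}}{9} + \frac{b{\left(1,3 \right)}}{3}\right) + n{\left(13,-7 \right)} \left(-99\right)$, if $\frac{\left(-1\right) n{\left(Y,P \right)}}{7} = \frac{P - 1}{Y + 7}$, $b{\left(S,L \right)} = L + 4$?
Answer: $- \frac{12409}{45} \approx -275.76$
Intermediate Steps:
$b{\left(S,L \right)} = 4 + L$
$n{\left(Y,P \right)} = - \frac{7 \left(-1 + P\right)}{7 + Y}$ ($n{\left(Y,P \right)} = - 7 \frac{P - 1}{Y + 7} = - 7 \frac{-1 + P}{7 + Y} = - \frac{7 \left(-1 + P\right)}{7 + Y}$)
$s{\left(U,j \right)} = - 2 j^{2}$ ($s{\left(U,j \right)} = - 2 \left(0 + j\right) j = - 2 j j = - 2 j^{2}$)
$\left(\frac{s{\left(-5,2 \right)}}{9} + \frac{b{\left(1,3 \right)}}{3}\right) + n{\left(13,-7 \right)} \left(-99\right) = \left(\frac{\left(-2\right) 2^{2}}{9} + \frac{4 + 3}{3}\right) + \frac{7 \left(1 - -7\right)}{7 + 13} \left(-99\right) = \left(\left(-2\right) 4 \cdot \frac{1}{9} + 7 \cdot \frac{1}{3}\right) + \frac{7 \left(1 + 7\right)}{20} \left(-99\right) = \left(\left(-8\right) \frac{1}{9} + \frac{7}{3}\right) + 7 \cdot \frac{1}{20} \cdot 8 \left(-99\right) = \left(- \frac{8}{9} + \frac{7}{3}\right) + \frac{14}{5} \left(-99\right) = \frac{13}{9} - \frac{1386}{5} = - \frac{12409}{45}$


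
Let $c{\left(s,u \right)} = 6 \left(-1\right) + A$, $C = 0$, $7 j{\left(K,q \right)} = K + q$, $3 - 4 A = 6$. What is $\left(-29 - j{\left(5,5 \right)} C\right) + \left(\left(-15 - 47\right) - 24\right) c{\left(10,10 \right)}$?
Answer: $\frac{1103}{2} \approx 551.5$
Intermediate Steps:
$A = - \frac{3}{4}$ ($A = \frac{3}{4} - \frac{3}{2} = - \frac{3}{4} \approx -0.75$)
$j{\left(K,q \right)} = \frac{K}{7} + \frac{q}{7}$ ($j{\left(K,q \right)} = \frac{K + q}{7} = \frac{K}{7} + \frac{q}{7}$)
$c{\left(s,u \right)} = - \frac{27}{4}$ ($c{\left(s,u \right)} = 6 \left(-1\right) - \frac{3}{4} = -6 - \frac{3}{4} = - \frac{27}{4}$)
$\left(-29 - j{\left(5,5 \right)} C\right) + \left(\left(-15 - 47\right) - 24\right) c{\left(10,10 \right)} = \left(-29 - \left(\frac{1}{7} \cdot 5 + \frac{1}{7} \cdot 5\right) 0\right) + \left(\left(-15 - 47\right) - 24\right) \left(- \frac{27}{4}\right) = \left(-29 - \left(\frac{5}{7} + \frac{5}{7}\right) 0\right) + \left(-62 - 24\right) \left(- \frac{27}{4}\right) = \left(-29 - \frac{10}{7} \cdot 0\right) - - \frac{1161}{2} = \left(-29 - 0\right) + \frac{1161}{2} = \left(-29 + 0\right) + \frac{1161}{2} = -29 + \frac{1161}{2} = \frac{1103}{2}$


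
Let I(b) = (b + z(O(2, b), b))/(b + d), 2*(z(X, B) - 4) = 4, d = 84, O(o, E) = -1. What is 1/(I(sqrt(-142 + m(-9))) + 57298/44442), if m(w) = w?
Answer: 2455732682829/3420774338432 - 19257140799*I*sqrt(151)/3420774338432 ≈ 0.71789 - 0.069176*I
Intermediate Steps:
z(X, B) = 6 (z(X, B) = 4 + (1/2)*4 = 4 + 2 = 6)
I(b) = (6 + b)/(84 + b) (I(b) = (b + 6)/(b + 84) = (6 + b)/(84 + b))
1/(I(sqrt(-142 + m(-9))) + 57298/44442) = 1/((6 + sqrt(-142 - 9))/(84 + sqrt(-142 - 9)) + 57298/44442) = 1/((6 + sqrt(-151))/(84 + sqrt(-151)) + 57298*(1/44442)) = 1/((6 + I*sqrt(151))/(84 + I*sqrt(151)) + 28649/22221) = 1/(28649/22221 + (6 + I*sqrt(151))/(84 + I*sqrt(151)))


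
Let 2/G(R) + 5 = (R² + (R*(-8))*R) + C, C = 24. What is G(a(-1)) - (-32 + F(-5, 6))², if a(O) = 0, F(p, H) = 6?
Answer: -12842/19 ≈ -675.89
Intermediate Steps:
G(R) = 2/(19 - 7*R²) (G(R) = 2/(-5 + ((R² + (R*(-8))*R) + 24)) = 2/(-5 + ((R² + (-8*R)*R) + 24)) = 2/(-5 + ((R² - 8*R²) + 24)) = 2/(-5 + (-7*R² + 24)) = 2/(-5 + (24 - 7*R²)) = 2/(19 - 7*R²))
G(a(-1)) - (-32 + F(-5, 6))² = -2/(-19 + 7*0²) - (-32 + 6)² = -2/(-19 + 7*0) - 1*(-26)² = -2/(-19 + 0) - 1*676 = -2/(-19) - 676 = -2*(-1/19) - 676 = 2/19 - 676 = -12842/19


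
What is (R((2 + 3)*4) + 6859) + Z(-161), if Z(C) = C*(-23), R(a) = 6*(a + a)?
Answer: 10802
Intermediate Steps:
R(a) = 12*a (R(a) = 6*(2*a) = 12*a)
Z(C) = -23*C
(R((2 + 3)*4) + 6859) + Z(-161) = (12*((2 + 3)*4) + 6859) - 23*(-161) = (12*(5*4) + 6859) + 3703 = (12*20 + 6859) + 3703 = (240 + 6859) + 3703 = 7099 + 3703 = 10802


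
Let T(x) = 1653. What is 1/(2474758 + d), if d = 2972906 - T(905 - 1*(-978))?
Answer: 1/5446011 ≈ 1.8362e-7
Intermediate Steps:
d = 2971253 (d = 2972906 - 1*1653 = 2972906 - 1653 = 2971253)
1/(2474758 + d) = 1/(2474758 + 2971253) = 1/5446011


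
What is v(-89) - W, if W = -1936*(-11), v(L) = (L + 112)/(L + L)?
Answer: -3790711/178 ≈ -21296.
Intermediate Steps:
v(L) = (112 + L)/(2*L) (v(L) = (112 + L)/((2*L)) = (112 + L)*(1/(2*L)) = (112 + L)/(2*L))
W = 21296
v(-89) - W = (½)*(112 - 89)/(-89) - 1*21296 = (½)*(-1/89)*23 - 21296 = -23/178 - 21296 = -3790711/178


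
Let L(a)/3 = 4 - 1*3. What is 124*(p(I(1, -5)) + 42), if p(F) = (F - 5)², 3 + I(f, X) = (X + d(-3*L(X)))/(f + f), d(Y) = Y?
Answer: 33108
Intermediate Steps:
L(a) = 3 (L(a) = 3*(4 - 1*3) = 3*(4 - 3) = 3*1 = 3)
I(f, X) = -3 + (-9 + X)/(2*f) (I(f, X) = -3 + (X - 3*3)/(f + f) = -3 + (X - 9)/((2*f)) = -3 + (-9 + X)*(1/(2*f)) = -3 + (-9 + X)/(2*f))
p(F) = (-5 + F)²
124*(p(I(1, -5)) + 42) = 124*((-5 + (½)*(-9 - 5 - 6*1)/1)² + 42) = 124*((-5 + (½)*1*(-9 - 5 - 6))² + 42) = 124*((-5 + (½)*1*(-20))² + 42) = 124*((-5 - 10)² + 42) = 124*((-15)² + 42) = 124*(225 + 42) = 124*267 = 33108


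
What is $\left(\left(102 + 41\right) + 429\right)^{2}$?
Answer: $327184$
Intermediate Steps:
$\left(\left(102 + 41\right) + 429\right)^{2} = \left(143 + 429\right)^{2} = 572^{2} = 327184$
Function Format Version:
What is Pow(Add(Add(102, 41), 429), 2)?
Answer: 327184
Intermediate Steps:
Pow(Add(Add(102, 41), 429), 2) = Pow(Add(143, 429), 2) = Pow(572, 2) = 327184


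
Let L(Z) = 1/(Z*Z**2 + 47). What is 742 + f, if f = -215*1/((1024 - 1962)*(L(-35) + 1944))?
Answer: 28973493676748/39047828939 ≈ 742.00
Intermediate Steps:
L(Z) = 1/(47 + Z**3) (L(Z) = 1/(Z**3 + 47) = 1/(47 + Z**3))
f = 4604010/39047828939 (f = -215*1/((1024 - 1962)*(1/(47 + (-35)**3) + 1944)) = -215*(-1/(938*(1/(47 - 42875) + 1944))) = -215*(-1/(938*(1/(-42828) + 1944))) = -215*(-1/(938*(-1/42828 + 1944))) = -215/((-938*83257631/42828)) = -215/(-39047828939/21414) = -215*(-21414/39047828939) = 4604010/39047828939 ≈ 0.00011791)
742 + f = 742 + 4604010/39047828939 = 28973493676748/39047828939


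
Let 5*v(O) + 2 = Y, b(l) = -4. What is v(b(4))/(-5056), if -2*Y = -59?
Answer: -11/10112 ≈ -0.0010878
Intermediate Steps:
Y = 59/2 (Y = -½*(-59) = 59/2 ≈ 29.500)
v(O) = 11/2 (v(O) = -⅖ + (⅕)*(59/2) = -⅖ + 59/10 = 11/2)
v(b(4))/(-5056) = (11/2)/(-5056) = (11/2)*(-1/5056) = -11/10112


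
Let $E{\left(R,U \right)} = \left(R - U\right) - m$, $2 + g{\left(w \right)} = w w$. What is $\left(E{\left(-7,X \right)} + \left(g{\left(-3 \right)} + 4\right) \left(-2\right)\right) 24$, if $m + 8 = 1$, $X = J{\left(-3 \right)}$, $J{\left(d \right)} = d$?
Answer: $-456$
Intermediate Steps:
$X = -3$
$g{\left(w \right)} = -2 + w^{2}$ ($g{\left(w \right)} = -2 + w w = -2 + w^{2}$)
$m = -7$ ($m = -8 + 1 = -7$)
$E{\left(R,U \right)} = 7 + R - U$ ($E{\left(R,U \right)} = \left(R - U\right) - -7 = \left(R - U\right) + 7 = 7 + R - U$)
$\left(E{\left(-7,X \right)} + \left(g{\left(-3 \right)} + 4\right) \left(-2\right)\right) 24 = \left(\left(7 - 7 - -3\right) + \left(\left(-2 + \left(-3\right)^{2}\right) + 4\right) \left(-2\right)\right) 24 = \left(\left(7 - 7 + 3\right) + \left(\left(-2 + 9\right) + 4\right) \left(-2\right)\right) 24 = \left(3 + \left(7 + 4\right) \left(-2\right)\right) 24 = \left(3 + 11 \left(-2\right)\right) 24 = \left(3 - 22\right) 24 = \left(-19\right) 24 = -456$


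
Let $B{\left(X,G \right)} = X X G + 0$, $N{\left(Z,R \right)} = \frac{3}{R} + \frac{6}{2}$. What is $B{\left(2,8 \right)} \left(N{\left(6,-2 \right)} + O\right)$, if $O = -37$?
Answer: $-1136$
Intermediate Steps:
$N{\left(Z,R \right)} = 3 + \frac{3}{R}$ ($N{\left(Z,R \right)} = \frac{3}{R} + 6 \cdot \frac{1}{2} = \frac{3}{R} + 3 = 3 + \frac{3}{R}$)
$B{\left(X,G \right)} = G X^{2}$ ($B{\left(X,G \right)} = X^{2} G + 0 = G X^{2} + 0 = G X^{2}$)
$B{\left(2,8 \right)} \left(N{\left(6,-2 \right)} + O\right) = 8 \cdot 2^{2} \left(\left(3 + \frac{3}{-2}\right) - 37\right) = 8 \cdot 4 \left(\left(3 + 3 \left(- \frac{1}{2}\right)\right) - 37\right) = 32 \left(\left(3 - \frac{3}{2}\right) - 37\right) = 32 \left(\frac{3}{2} - 37\right) = 32 \left(- \frac{71}{2}\right) = -1136$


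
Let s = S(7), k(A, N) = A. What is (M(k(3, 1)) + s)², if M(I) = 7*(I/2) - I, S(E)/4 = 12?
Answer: 12321/4 ≈ 3080.3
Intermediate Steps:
S(E) = 48 (S(E) = 4*12 = 48)
s = 48
M(I) = 5*I/2 (M(I) = 7*(I*(½)) - I = 7*(I/2) - I = 7*I/2 - I = 5*I/2)
(M(k(3, 1)) + s)² = ((5/2)*3 + 48)² = (15/2 + 48)² = (111/2)² = 12321/4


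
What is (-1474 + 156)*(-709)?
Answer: 934462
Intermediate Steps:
(-1474 + 156)*(-709) = -1318*(-709) = 934462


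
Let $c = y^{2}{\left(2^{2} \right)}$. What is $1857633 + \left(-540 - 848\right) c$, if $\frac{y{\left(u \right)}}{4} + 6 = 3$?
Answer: $1657761$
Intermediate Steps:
$y{\left(u \right)} = -12$ ($y{\left(u \right)} = -24 + 4 \cdot 3 = -24 + 12 = -12$)
$c = 144$ ($c = \left(-12\right)^{2} = 144$)
$1857633 + \left(-540 - 848\right) c = 1857633 + \left(-540 - 848\right) 144 = 1857633 - 199872 = 1657761$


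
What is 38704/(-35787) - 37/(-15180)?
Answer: -195400867/181082220 ≈ -1.0791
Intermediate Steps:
38704/(-35787) - 37/(-15180) = 38704*(-1/35787) - 37*(-1/15180) = -38704/35787 + 37/15180 = -195400867/181082220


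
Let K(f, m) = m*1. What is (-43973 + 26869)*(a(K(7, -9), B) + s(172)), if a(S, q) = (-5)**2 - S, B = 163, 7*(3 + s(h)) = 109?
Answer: -5575904/7 ≈ -7.9656e+5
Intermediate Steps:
s(h) = 88/7 (s(h) = -3 + (1/7)*109 = -3 + 109/7 = 88/7)
K(f, m) = m
a(S, q) = 25 - S
(-43973 + 26869)*(a(K(7, -9), B) + s(172)) = (-43973 + 26869)*((25 - 1*(-9)) + 88/7) = -17104*((25 + 9) + 88/7) = -17104*(34 + 88/7) = -17104*326/7 = -5575904/7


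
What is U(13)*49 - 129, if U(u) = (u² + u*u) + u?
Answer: 17070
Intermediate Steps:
U(u) = u + 2*u² (U(u) = (u² + u²) + u = 2*u² + u = u + 2*u²)
U(13)*49 - 129 = (13*(1 + 2*13))*49 - 129 = (13*(1 + 26))*49 - 129 = (13*27)*49 - 129 = 351*49 - 129 = 17199 - 129 = 17070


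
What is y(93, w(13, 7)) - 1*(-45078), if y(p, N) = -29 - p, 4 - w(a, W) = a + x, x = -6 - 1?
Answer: 44956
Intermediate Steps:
x = -7
w(a, W) = 11 - a (w(a, W) = 4 - (a - 7) = 4 - (-7 + a) = 4 + (7 - a) = 11 - a)
y(93, w(13, 7)) - 1*(-45078) = (-29 - 1*93) - 1*(-45078) = (-29 - 93) + 45078 = -122 + 45078 = 44956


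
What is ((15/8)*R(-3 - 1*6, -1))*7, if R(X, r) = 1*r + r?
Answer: -105/4 ≈ -26.250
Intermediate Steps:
R(X, r) = 2*r (R(X, r) = r + r = 2*r)
((15/8)*R(-3 - 1*6, -1))*7 = ((15/8)*(2*(-1)))*7 = ((15*(⅛))*(-2))*7 = ((15/8)*(-2))*7 = -15/4*7 = -105/4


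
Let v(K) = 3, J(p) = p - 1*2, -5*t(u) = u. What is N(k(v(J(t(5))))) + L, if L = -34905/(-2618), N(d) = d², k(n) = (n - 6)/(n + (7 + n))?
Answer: 5922507/442442 ≈ 13.386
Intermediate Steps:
t(u) = -u/5
J(p) = -2 + p (J(p) = p - 2 = -2 + p)
k(n) = (-6 + n)/(7 + 2*n)
L = 34905/2618 (L = -34905*(-1/2618) = 34905/2618 ≈ 13.333)
N(k(v(J(t(5))))) + L = ((-6 + 3)/(7 + 2*3))² + 34905/2618 = (-3/(7 + 6))² + 34905/2618 = (-3/13)² + 34905/2618 = 9/169 + 34905/2618 = 5922507/442442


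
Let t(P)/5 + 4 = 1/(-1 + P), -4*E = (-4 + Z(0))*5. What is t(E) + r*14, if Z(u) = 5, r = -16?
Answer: -2216/9 ≈ -246.22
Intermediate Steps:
E = -5/4 (E = -(-4 + 5)*5/4 = -5/4 ≈ -1.2500)
t(P) = -20 + 5/(-1 + P)
t(E) + r*14 = 5*(5 - 4*(-5/4))/(-1 - 5/4) - 16*14 = 5*(5 + 5)/(-9/4) - 224 = 5*(-4/9)*10 - 224 = -200/9 - 224 = -2216/9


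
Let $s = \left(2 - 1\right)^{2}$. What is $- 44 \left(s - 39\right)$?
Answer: $1672$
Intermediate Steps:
$s = 1$ ($s = 1^{2} = 1$)
$- 44 \left(s - 39\right) = - 44 \left(1 - 39\right) = \left(-44\right) \left(-38\right) = 1672$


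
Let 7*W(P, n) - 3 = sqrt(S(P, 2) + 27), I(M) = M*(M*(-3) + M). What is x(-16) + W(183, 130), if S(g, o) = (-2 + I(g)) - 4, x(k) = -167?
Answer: -1166/7 + I*sqrt(66957)/7 ≈ -166.57 + 36.966*I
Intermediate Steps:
I(M) = -2*M**2 (I(M) = M*(-3*M + M) = M*(-2*M) = -2*M**2)
S(g, o) = -6 - 2*g**2 (S(g, o) = (-2 - 2*g**2) - 4 = -6 - 2*g**2)
W(P, n) = 3/7 + sqrt(21 - 2*P**2)/7 (W(P, n) = 3/7 + sqrt((-6 - 2*P**2) + 27)/7 = 3/7 + sqrt(21 - 2*P**2)/7)
x(-16) + W(183, 130) = -167 + (3/7 + sqrt(21 - 2*183**2)/7) = -167 + (3/7 + sqrt(21 - 2*33489)/7) = -167 + (3/7 + sqrt(21 - 66978)/7) = -167 + (3/7 + sqrt(-66957)/7) = -167 + (3/7 + (I*sqrt(66957))/7) = -167 + (3/7 + I*sqrt(66957)/7) = -1166/7 + I*sqrt(66957)/7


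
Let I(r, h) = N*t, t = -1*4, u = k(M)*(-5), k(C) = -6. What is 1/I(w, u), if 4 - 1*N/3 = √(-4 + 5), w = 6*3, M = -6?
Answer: -1/36 ≈ -0.027778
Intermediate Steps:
w = 18
u = 30 (u = -6*(-5) = 30)
N = 9 (N = 12 - 3*√(-4 + 5) = 12 - 3*√1 = 12 - 3*1 = 12 - 3 = 9)
t = -4
I(r, h) = -36 (I(r, h) = 9*(-4) = -36)
1/I(w, u) = 1/(-36) = -1/36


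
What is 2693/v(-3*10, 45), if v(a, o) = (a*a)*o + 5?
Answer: 2693/40505 ≈ 0.066486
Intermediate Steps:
v(a, o) = 5 + o*a² (v(a, o) = a²*o + 5 = o*a² + 5 = 5 + o*a²)
2693/v(-3*10, 45) = 2693/(5 + 45*(-3*10)²) = 2693/(5 + 45*(-30)²) = 2693/(5 + 45*900) = 2693/(5 + 40500) = 2693/40505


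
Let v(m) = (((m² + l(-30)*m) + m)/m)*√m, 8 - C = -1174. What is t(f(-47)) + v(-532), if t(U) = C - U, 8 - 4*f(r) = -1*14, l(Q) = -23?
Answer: 2353/2 - 1108*I*√133 ≈ 1176.5 - 12778.0*I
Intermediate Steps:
C = 1182 (C = 8 - 1*(-1174) = 8 + 1174 = 1182)
f(r) = 11/2 (f(r) = 2 - (-1)*14/4 = 2 - ¼*(-14) = 2 + 7/2 = 11/2)
t(U) = 1182 - U
v(m) = (m² - 22*m)/√m (v(m) = (((m² - 23*m) + m)/m)*√m = ((m² - 22*m)/m)*√m = (m² - 22*m)/√m)
t(f(-47)) + v(-532) = (1182 - 1*11/2) + √(-532)*(-22 - 532) = (1182 - 11/2) + (2*I*√133)*(-554) = 2353/2 - 1108*I*√133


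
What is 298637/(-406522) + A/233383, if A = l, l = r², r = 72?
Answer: -67589388923/94875323926 ≈ -0.71240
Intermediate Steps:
l = 5184 (l = 72² = 5184)
A = 5184
298637/(-406522) + A/233383 = 298637/(-406522) + 5184/233383 = 298637*(-1/406522) + 5184*(1/233383) = -298637/406522 + 5184/233383 = -67589388923/94875323926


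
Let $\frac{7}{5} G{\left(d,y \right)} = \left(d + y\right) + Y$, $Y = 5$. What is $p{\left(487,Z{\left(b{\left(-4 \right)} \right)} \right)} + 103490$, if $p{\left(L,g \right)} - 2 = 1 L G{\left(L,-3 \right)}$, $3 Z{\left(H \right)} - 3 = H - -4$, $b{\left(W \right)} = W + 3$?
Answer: $\frac{1915159}{7} \approx 2.7359 \cdot 10^{5}$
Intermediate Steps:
$b{\left(W \right)} = 3 + W$
$G{\left(d,y \right)} = \frac{25}{7} + \frac{5 d}{7} + \frac{5 y}{7}$ ($G{\left(d,y \right)} = \frac{5 \left(\left(d + y\right) + 5\right)}{7} = \frac{5 \left(5 + d + y\right)}{7} = \frac{25}{7} + \frac{5 d}{7} + \frac{5 y}{7}$)
$Z{\left(H \right)} = \frac{7}{3} + \frac{H}{3}$ ($Z{\left(H \right)} = 1 + \frac{H - -4}{3} = 1 + \frac{H + 4}{3} = 1 + \frac{4 + H}{3} = 1 + \left(\frac{4}{3} + \frac{H}{3}\right) = \frac{7}{3} + \frac{H}{3}$)
$p{\left(L,g \right)} = 2 + L \left(\frac{10}{7} + \frac{5 L}{7}\right)$ ($p{\left(L,g \right)} = 2 + 1 L \left(\frac{25}{7} + \frac{5 L}{7} + \frac{5}{7} \left(-3\right)\right) = 2 + L \left(\frac{25}{7} + \frac{5 L}{7} - \frac{15}{7}\right) = 2 + L \left(\frac{10}{7} + \frac{5 L}{7}\right)$)
$p{\left(487,Z{\left(b{\left(-4 \right)} \right)} \right)} + 103490 = \left(2 + \frac{5}{7} \cdot 487 \left(2 + 487\right)\right) + 103490 = \left(2 + \frac{5}{7} \cdot 487 \cdot 489\right) + 103490 = \left(2 + \frac{1190715}{7}\right) + 103490 = \frac{1190729}{7} + 103490 = \frac{1915159}{7}$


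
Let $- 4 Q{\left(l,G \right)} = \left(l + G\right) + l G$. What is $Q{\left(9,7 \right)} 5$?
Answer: $- \frac{395}{4} \approx -98.75$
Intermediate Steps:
$Q{\left(l,G \right)} = - \frac{G}{4} - \frac{l}{4} - \frac{G l}{4}$ ($Q{\left(l,G \right)} = - \frac{\left(l + G\right) + l G}{4} = - \frac{\left(G + l\right) + G l}{4} = - \frac{G + l + G l}{4} = - \frac{G}{4} - \frac{l}{4} - \frac{G l}{4}$)
$Q{\left(9,7 \right)} 5 = \left(\left(- \frac{1}{4}\right) 7 - \frac{9}{4} - \frac{7}{4} \cdot 9\right) 5 = \left(- \frac{7}{4} - \frac{9}{4} - \frac{63}{4}\right) 5 = \left(- \frac{79}{4}\right) 5 = - \frac{395}{4}$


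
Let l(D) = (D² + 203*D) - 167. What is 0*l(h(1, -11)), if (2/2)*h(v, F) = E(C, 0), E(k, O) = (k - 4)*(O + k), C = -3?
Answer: 0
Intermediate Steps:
E(k, O) = (-4 + k)*(O + k)
h(v, F) = 21 (h(v, F) = (-3)² - 4*0 - 4*(-3) + 0*(-3) = 9 + 0 + 12 + 0 = 21)
l(D) = -167 + D² + 203*D
0*l(h(1, -11)) = 0*(-167 + 21² + 203*21) = 0*(-167 + 441 + 4263) = 0*4537 = 0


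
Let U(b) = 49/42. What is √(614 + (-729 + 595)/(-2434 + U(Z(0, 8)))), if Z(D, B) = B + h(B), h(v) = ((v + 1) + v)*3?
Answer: √130838195114/14597 ≈ 24.780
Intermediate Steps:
h(v) = 3 + 6*v (h(v) = ((1 + v) + v)*3 = (1 + 2*v)*3 = 3 + 6*v)
Z(D, B) = 3 + 7*B (Z(D, B) = B + (3 + 6*B) = 3 + 7*B)
U(b) = 7/6 (U(b) = 49*(1/42) = 7/6)
√(614 + (-729 + 595)/(-2434 + U(Z(0, 8)))) = √(614 + (-729 + 595)/(-2434 + 7/6)) = √(614 - 134/(-14597/6)) = √(614 - 134*(-6/14597)) = √(614 + 804/14597) = √(8963362/14597) = √130838195114/14597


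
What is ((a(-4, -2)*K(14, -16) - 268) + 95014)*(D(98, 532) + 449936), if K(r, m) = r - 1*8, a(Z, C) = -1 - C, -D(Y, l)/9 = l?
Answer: 42178663296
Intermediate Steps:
D(Y, l) = -9*l
K(r, m) = -8 + r (K(r, m) = r - 8 = -8 + r)
((a(-4, -2)*K(14, -16) - 268) + 95014)*(D(98, 532) + 449936) = (((-1 - 1*(-2))*(-8 + 14) - 268) + 95014)*(-9*532 + 449936) = (((-1 + 2)*6 - 268) + 95014)*(-4788 + 449936) = ((1*6 - 268) + 95014)*445148 = ((6 - 268) + 95014)*445148 = (-262 + 95014)*445148 = 94752*445148 = 42178663296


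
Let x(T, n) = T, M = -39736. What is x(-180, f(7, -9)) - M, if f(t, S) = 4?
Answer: 39556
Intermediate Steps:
x(-180, f(7, -9)) - M = -180 - 1*(-39736) = -180 + 39736 = 39556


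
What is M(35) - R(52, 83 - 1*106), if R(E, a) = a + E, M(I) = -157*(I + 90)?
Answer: -19654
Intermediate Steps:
M(I) = -14130 - 157*I (M(I) = -157*(90 + I) = -14130 - 157*I)
R(E, a) = E + a
M(35) - R(52, 83 - 1*106) = (-14130 - 157*35) - (52 + (83 - 1*106)) = (-14130 - 5495) - (52 + (83 - 106)) = -19625 - (52 - 23) = -19625 - 1*29 = -19625 - 29 = -19654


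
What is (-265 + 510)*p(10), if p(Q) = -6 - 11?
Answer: -4165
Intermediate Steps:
p(Q) = -17
(-265 + 510)*p(10) = (-265 + 510)*(-17) = 245*(-17) = -4165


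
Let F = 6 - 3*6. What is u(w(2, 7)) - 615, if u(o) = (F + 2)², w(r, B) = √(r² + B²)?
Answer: -515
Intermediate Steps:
F = -12 (F = 6 - 18 = -12)
w(r, B) = √(B² + r²)
u(o) = 100 (u(o) = (-12 + 2)² = (-10)² = 100)
u(w(2, 7)) - 615 = 100 - 615 = -515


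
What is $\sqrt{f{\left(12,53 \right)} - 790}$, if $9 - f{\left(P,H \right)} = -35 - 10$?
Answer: $4 i \sqrt{46} \approx 27.129 i$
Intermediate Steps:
$f{\left(P,H \right)} = 54$ ($f{\left(P,H \right)} = 9 - \left(-35 - 10\right) = 9 - -45 = 9 + 45 = 54$)
$\sqrt{f{\left(12,53 \right)} - 790} = \sqrt{54 - 790} = \sqrt{-736} = 4 i \sqrt{46}$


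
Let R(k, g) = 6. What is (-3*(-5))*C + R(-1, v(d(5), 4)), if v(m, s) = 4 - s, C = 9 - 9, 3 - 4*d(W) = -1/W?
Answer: 6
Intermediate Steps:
d(W) = 3/4 + 1/(4*W) (d(W) = 3/4 - (-1)/(4*W) = 3/4 + 1/(4*W))
C = 0
(-3*(-5))*C + R(-1, v(d(5), 4)) = -3*(-5)*0 + 6 = 15*0 + 6 = 0 + 6 = 6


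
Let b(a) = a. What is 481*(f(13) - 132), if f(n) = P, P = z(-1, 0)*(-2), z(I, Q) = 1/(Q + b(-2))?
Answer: -63011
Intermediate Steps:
z(I, Q) = 1/(-2 + Q) (z(I, Q) = 1/(Q - 2) = 1/(-2 + Q))
P = 1 (P = -2/(-2 + 0) = -2/(-2) = -½*(-2) = 1)
f(n) = 1
481*(f(13) - 132) = 481*(1 - 132) = 481*(-131) = -63011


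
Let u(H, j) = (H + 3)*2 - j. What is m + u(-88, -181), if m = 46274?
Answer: 46285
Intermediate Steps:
u(H, j) = 6 - j + 2*H (u(H, j) = (3 + H)*2 - j = (6 + 2*H) - j = 6 - j + 2*H)
m + u(-88, -181) = 46274 + (6 - 1*(-181) + 2*(-88)) = 46274 + (6 + 181 - 176) = 46274 + 11 = 46285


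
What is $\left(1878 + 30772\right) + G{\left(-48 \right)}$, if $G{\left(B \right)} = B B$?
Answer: $34954$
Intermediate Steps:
$G{\left(B \right)} = B^{2}$
$\left(1878 + 30772\right) + G{\left(-48 \right)} = \left(1878 + 30772\right) + \left(-48\right)^{2} = 32650 + 2304 = 34954$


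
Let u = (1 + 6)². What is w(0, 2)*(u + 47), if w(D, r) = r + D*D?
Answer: 192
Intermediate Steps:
w(D, r) = r + D²
u = 49 (u = 7² = 49)
w(0, 2)*(u + 47) = (2 + 0²)*(49 + 47) = (2 + 0)*96 = 2*96 = 192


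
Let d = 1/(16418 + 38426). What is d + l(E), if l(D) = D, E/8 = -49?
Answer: -21498847/54844 ≈ -392.00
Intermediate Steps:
E = -392 (E = 8*(-49) = -392)
d = 1/54844 ≈ 1.8234e-5
d + l(E) = 1/54844 - 392 = -21498847/54844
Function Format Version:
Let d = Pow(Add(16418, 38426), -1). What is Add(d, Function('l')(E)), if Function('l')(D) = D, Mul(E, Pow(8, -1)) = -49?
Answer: Rational(-21498847, 54844) ≈ -392.00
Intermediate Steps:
E = -392 (E = Mul(8, -49) = -392)
d = Rational(1, 54844) (d = Pow(54844, -1) = Rational(1, 54844) ≈ 1.8234e-5)
Add(d, Function('l')(E)) = Add(Rational(1, 54844), -392) = Rational(-21498847, 54844)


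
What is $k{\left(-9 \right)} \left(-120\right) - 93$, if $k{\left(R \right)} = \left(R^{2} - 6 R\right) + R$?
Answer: $-15213$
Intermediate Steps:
$k{\left(R \right)} = R^{2} - 5 R$
$k{\left(-9 \right)} \left(-120\right) - 93 = - 9 \left(-5 - 9\right) \left(-120\right) - 93 = \left(-9\right) \left(-14\right) \left(-120\right) - 93 = 126 \left(-120\right) - 93 = -15120 - 93 = -15213$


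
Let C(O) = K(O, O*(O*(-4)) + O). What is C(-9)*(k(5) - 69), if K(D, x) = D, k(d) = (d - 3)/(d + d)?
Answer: 3096/5 ≈ 619.20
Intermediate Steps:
k(d) = (-3 + d)/(2*d) (k(d) = (-3 + d)/((2*d)) = (-3 + d)*(1/(2*d)) = (-3 + d)/(2*d))
C(O) = O
C(-9)*(k(5) - 69) = -9*((1/2)*(-3 + 5)/5 - 69) = -9*((1/2)*(1/5)*2 - 69) = -9*(1/5 - 69) = -9*(-344/5) = 3096/5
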